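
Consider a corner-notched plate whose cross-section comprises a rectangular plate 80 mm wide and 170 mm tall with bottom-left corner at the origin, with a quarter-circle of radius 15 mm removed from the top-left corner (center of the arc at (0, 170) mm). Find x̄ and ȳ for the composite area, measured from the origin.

Part | A | x̄ᵢ | ȳᵢ | A·x̄ᵢ | A·ȳᵢ
plate | 13600.00 | 40.00 | 85.00 | 544000.00 | 1156000.00
removed quarter-circle | -176.71 | 6.37 | 163.63 | -1125.00 | -28916.48
Σ | 13423.29 |  |  | 542875.00 | 1127083.52
x̄ = 542875.00 / 13423.29 = 40.44 mm
ȳ = 1127083.52 / 13423.29 = 83.96 mm

x̄ = 40.44 mm, ȳ = 83.96 mm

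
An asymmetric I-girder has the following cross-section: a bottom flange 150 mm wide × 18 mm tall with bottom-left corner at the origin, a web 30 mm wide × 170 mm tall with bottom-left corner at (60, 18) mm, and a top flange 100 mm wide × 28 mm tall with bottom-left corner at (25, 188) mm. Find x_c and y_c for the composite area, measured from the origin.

bottom flange: A = 150 × 18 = 2700.00, centroid at (75.00, 9.00).
web: A = 30 × 170 = 5100.00, centroid at (75.00, 103.00).
top flange: A = 100 × 28 = 2800.00, centroid at (75.00, 202.00).
ΣA = 10600.00 mm²
ΣAx_c = (2700.00)(75.00) + (5100.00)(75.00) + (2800.00)(75.00) = 795000.00 mm³
ΣAy_c = (2700.00)(9.00) + (5100.00)(103.00) + (2800.00)(202.00) = 1115200.00 mm³
x_c = 795000.00 / 10600.00 = 75.00 mm
y_c = 1115200.00 / 10600.00 = 105.21 mm

x_c = 75.00 mm, y_c = 105.21 mm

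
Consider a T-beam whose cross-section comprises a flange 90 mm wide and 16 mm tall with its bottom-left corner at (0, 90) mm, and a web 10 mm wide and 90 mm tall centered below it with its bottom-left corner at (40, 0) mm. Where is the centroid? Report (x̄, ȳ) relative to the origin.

x̄ = 45.00 mm, ȳ = 77.62 mm

Part | A | x̄ᵢ | ȳᵢ | A·x̄ᵢ | A·ȳᵢ
web | 900.00 | 45.00 | 45.00 | 40500.00 | 40500.00
flange | 1440.00 | 45.00 | 98.00 | 64800.00 | 141120.00
Σ | 2340.00 |  |  | 105300.00 | 181620.00
x̄ = 105300.00 / 2340.00 = 45.00 mm
ȳ = 181620.00 / 2340.00 = 77.62 mm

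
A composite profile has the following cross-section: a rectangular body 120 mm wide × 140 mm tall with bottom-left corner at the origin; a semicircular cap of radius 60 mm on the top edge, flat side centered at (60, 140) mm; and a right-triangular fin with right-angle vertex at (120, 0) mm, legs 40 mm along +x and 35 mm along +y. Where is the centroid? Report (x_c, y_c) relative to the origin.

rectangular body: A = 120 × 140 = 16800.00, centroid at (60.00, 70.00).
semicircular top: A = ½π·60² = 5654.87, centroid at (60.00, 165.46).
triangular fin: A = ½·40·35 = 700.00, centroid at (133.33, 11.67).
ΣA = 23154.87 mm²
ΣAx_c = (16800.00)(60.00) + (5654.87)(60.00) + (700.00)(133.33) = 1440625.34 mm³
ΣAy_c = (16800.00)(70.00) + (5654.87)(165.46) + (700.00)(11.67) = 2119848.02 mm³
x_c = 1440625.34 / 23154.87 = 62.22 mm
y_c = 2119848.02 / 23154.87 = 91.55 mm

x_c = 62.22 mm, y_c = 91.55 mm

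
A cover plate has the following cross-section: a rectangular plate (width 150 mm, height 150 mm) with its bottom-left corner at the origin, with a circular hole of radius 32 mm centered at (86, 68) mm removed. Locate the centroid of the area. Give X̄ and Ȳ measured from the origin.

plate: A = 150 × 150 = 22500.00, centroid at (75.00, 75.00).
hole: A = −π·32² = -3216.99, centroid at (86.00, 68.00).
ΣA = 19283.01 mm²
ΣAX̄ = (22500.00)(75.00) + (-3216.99)(86.00) = 1410838.78 mm³
ΣAȲ = (22500.00)(75.00) + (-3216.99)(68.00) = 1468744.62 mm³
X̄ = 1410838.78 / 19283.01 = 73.16 mm
Ȳ = 1468744.62 / 19283.01 = 76.17 mm

X̄ = 73.16 mm, Ȳ = 76.17 mm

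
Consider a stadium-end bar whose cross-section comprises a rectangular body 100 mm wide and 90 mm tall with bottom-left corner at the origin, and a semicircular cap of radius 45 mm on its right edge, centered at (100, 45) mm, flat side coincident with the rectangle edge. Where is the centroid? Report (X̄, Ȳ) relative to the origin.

X̄ = 68.04 mm, Ȳ = 45.00 mm

rectangular body: A = 100 × 90 = 9000.00, centroid at (50.00, 45.00).
semicircular end: A = ½π·45² = 3180.86, centroid at (119.10, 45.00).
ΣA = 12180.86 mm²
ΣAX̄ = (9000.00)(50.00) + (3180.86)(119.10) = 828836.26 mm³
ΣAȲ = (9000.00)(45.00) + (3180.86)(45.00) = 548138.82 mm³
X̄ = 828836.26 / 12180.86 = 68.04 mm
Ȳ = 548138.82 / 12180.86 = 45.00 mm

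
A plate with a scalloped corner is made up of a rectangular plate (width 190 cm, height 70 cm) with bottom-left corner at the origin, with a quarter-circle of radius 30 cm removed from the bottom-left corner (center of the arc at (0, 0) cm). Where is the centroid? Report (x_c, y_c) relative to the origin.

x_c = 99.62 cm, y_c = 36.25 cm

plate: A = 190 × 70 = 13300.00, centroid at (95.00, 35.00).
removed quarter-circle: A = −¼π·30² = -706.86, centroid at (12.73, 12.73).
ΣA = 12593.14 cm²
ΣAx_c = (13300.00)(95.00) + (-706.86)(12.73) = 1254500.00 cm³
ΣAy_c = (13300.00)(35.00) + (-706.86)(12.73) = 456500.00 cm³
x_c = 1254500.00 / 12593.14 = 99.62 cm
y_c = 456500.00 / 12593.14 = 36.25 cm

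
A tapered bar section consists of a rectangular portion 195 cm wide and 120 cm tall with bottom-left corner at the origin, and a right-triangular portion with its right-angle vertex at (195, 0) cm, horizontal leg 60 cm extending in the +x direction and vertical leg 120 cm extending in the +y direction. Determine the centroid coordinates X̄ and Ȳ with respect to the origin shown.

X̄ = 113.17 cm, Ȳ = 57.33 cm

rectangular portion: A = 195 × 120 = 23400.00, centroid at (97.50, 60.00).
triangular portion: A = ½·60·120 = 3600.00, centroid at (215.00, 40.00).
ΣA = 27000.00 cm²
ΣAX̄ = (23400.00)(97.50) + (3600.00)(215.00) = 3055500.00 cm³
ΣAȲ = (23400.00)(60.00) + (3600.00)(40.00) = 1548000.00 cm³
X̄ = 3055500.00 / 27000.00 = 113.17 cm
Ȳ = 1548000.00 / 27000.00 = 57.33 cm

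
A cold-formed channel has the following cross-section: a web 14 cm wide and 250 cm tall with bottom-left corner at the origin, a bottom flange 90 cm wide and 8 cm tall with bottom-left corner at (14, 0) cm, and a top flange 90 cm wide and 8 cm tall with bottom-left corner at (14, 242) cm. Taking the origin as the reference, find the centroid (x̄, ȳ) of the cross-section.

x̄ = 22.16 cm, ȳ = 125.00 cm

Part | A | x̄ᵢ | ȳᵢ | A·x̄ᵢ | A·ȳᵢ
web | 3500.00 | 7.00 | 125.00 | 24500.00 | 437500.00
bottom flange | 720.00 | 59.00 | 4.00 | 42480.00 | 2880.00
top flange | 720.00 | 59.00 | 246.00 | 42480.00 | 177120.00
Σ | 4940.00 |  |  | 109460.00 | 617500.00
x̄ = 109460.00 / 4940.00 = 22.16 cm
ȳ = 617500.00 / 4940.00 = 125.00 cm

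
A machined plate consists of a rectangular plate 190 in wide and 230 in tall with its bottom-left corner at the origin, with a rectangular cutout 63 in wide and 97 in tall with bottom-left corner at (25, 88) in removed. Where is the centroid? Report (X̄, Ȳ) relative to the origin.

X̄ = 101.26 in, Ȳ = 111.50 in

plate: A = 190 × 230 = 43700.00, centroid at (95.00, 115.00).
hole: A = −(63 × 97) = -6111.00, centroid at (56.50, 136.50).
ΣA = 37589.00 in²
ΣAX̄ = (43700.00)(95.00) + (-6111.00)(56.50) = 3806228.50 in³
ΣAȲ = (43700.00)(115.00) + (-6111.00)(136.50) = 4191348.50 in³
X̄ = 3806228.50 / 37589.00 = 101.26 in
Ȳ = 4191348.50 / 37589.00 = 111.50 in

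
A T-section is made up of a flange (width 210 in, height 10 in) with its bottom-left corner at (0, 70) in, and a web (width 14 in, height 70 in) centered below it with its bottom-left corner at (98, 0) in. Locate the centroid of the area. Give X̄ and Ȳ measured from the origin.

web: A = 14 × 70 = 980.00, centroid at (105.00, 35.00).
flange: A = 210 × 10 = 2100.00, centroid at (105.00, 75.00).
ΣA = 3080.00 in², ΣAX̄ = 323400.00 in³, ΣAȲ = 191800.00 in³.
X̄ = 323400.00/3080.00 = 105.00 in; Ȳ = 191800.00/3080.00 = 62.27 in.

X̄ = 105.00 in, Ȳ = 62.27 in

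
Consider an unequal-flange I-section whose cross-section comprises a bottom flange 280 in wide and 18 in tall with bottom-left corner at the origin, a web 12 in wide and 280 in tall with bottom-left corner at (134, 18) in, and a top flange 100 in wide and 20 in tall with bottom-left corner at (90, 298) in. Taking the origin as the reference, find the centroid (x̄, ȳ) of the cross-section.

x̄ = 140.00 in, ȳ = 114.64 in

Part | A | x̄ᵢ | ȳᵢ | A·x̄ᵢ | A·ȳᵢ
bottom flange | 5040.00 | 140.00 | 9.00 | 705600.00 | 45360.00
web | 3360.00 | 140.00 | 158.00 | 470400.00 | 530880.00
top flange | 2000.00 | 140.00 | 308.00 | 280000.00 | 616000.00
Σ | 10400.00 |  |  | 1456000.00 | 1192240.00
x̄ = 1456000.00 / 10400.00 = 140.00 in
ȳ = 1192240.00 / 10400.00 = 114.64 in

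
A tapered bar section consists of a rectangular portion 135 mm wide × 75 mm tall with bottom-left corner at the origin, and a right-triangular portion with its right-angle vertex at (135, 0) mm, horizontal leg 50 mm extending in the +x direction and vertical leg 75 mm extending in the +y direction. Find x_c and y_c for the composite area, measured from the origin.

rectangular portion: A = 135 × 75 = 10125.00, centroid at (67.50, 37.50).
triangular portion: A = ½·50·75 = 1875.00, centroid at (151.67, 25.00).
ΣA = 12000.00 mm², ΣAx_c = 967812.50 mm³, ΣAy_c = 426562.50 mm³.
x_c = 967812.50/12000.00 = 80.65 mm; y_c = 426562.50/12000.00 = 35.55 mm.

x_c = 80.65 mm, y_c = 35.55 mm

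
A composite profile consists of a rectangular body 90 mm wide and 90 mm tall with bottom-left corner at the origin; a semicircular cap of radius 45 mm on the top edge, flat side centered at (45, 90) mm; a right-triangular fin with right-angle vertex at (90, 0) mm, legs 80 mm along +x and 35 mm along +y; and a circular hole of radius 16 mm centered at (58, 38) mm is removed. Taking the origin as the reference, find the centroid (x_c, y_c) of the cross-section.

x_c = 52.57 mm, y_c = 58.71 mm

rectangular body: A = 90 × 90 = 8100.00, centroid at (45.00, 45.00).
semicircular top: A = ½π·45² = 3180.86, centroid at (45.00, 109.10).
triangular fin: A = ½·80·35 = 1400.00, centroid at (116.67, 11.67).
hole: A = −π·16² = -804.25, centroid at (58.00, 38.00).
ΣA = 11876.61 mm²
ΣAx_c = (8100.00)(45.00) + (3180.86)(45.00) + (1400.00)(116.67) + (-804.25)(58.00) = 624325.78 mm³
ΣAy_c = (8100.00)(45.00) + (3180.86)(109.10) + (1400.00)(11.67) + (-804.25)(38.00) = 697299.55 mm³
x_c = 624325.78 / 11876.61 = 52.57 mm
y_c = 697299.55 / 11876.61 = 58.71 mm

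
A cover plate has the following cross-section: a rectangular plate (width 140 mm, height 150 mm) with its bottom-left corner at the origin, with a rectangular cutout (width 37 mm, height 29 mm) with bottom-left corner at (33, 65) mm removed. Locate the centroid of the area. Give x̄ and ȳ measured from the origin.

Part | A | x̄ᵢ | ȳᵢ | A·x̄ᵢ | A·ȳᵢ
plate | 21000.00 | 70.00 | 75.00 | 1470000.00 | 1575000.00
hole | -1073.00 | 51.50 | 79.50 | -55259.50 | -85303.50
Σ | 19927.00 |  |  | 1414740.50 | 1489696.50
x̄ = 1414740.50 / 19927.00 = 71.00 mm
ȳ = 1489696.50 / 19927.00 = 74.76 mm

x̄ = 71.00 mm, ȳ = 74.76 mm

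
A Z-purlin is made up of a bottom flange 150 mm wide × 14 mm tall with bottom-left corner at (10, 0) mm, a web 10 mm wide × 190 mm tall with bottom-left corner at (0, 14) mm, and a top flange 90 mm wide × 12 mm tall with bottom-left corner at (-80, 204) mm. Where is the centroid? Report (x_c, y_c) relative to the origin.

x_c = 29.57 mm, y_c = 88.31 mm

bottom flange: A = 150 × 14 = 2100.00, centroid at (85.00, 7.00).
web: A = 10 × 190 = 1900.00, centroid at (5.00, 109.00).
top flange: A = 90 × 12 = 1080.00, centroid at (-35.00, 210.00).
ΣA = 5080.00 mm²
ΣAx_c = (2100.00)(85.00) + (1900.00)(5.00) + (1080.00)(-35.00) = 150200.00 mm³
ΣAy_c = (2100.00)(7.00) + (1900.00)(109.00) + (1080.00)(210.00) = 448600.00 mm³
x_c = 150200.00 / 5080.00 = 29.57 mm
y_c = 448600.00 / 5080.00 = 88.31 mm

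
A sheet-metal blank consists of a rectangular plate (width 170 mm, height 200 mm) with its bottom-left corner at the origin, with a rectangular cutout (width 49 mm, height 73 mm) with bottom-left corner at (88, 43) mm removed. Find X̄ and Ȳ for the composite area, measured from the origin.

plate: A = 170 × 200 = 34000.00, centroid at (85.00, 100.00).
hole: A = −(49 × 73) = -3577.00, centroid at (112.50, 79.50).
ΣA = 30423.00 mm²
ΣAX̄ = (34000.00)(85.00) + (-3577.00)(112.50) = 2487587.50 mm³
ΣAȲ = (34000.00)(100.00) + (-3577.00)(79.50) = 3115628.50 mm³
X̄ = 2487587.50 / 30423.00 = 81.77 mm
Ȳ = 3115628.50 / 30423.00 = 102.41 mm

X̄ = 81.77 mm, Ȳ = 102.41 mm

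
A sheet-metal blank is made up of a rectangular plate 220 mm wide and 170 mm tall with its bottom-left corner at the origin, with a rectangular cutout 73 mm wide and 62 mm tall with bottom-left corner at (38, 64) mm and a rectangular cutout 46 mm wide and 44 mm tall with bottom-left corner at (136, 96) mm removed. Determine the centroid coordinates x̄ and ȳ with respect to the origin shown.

x̄ = 111.99 mm, ȳ = 81.37 mm

plate: A = 220 × 170 = 37400.00, centroid at (110.00, 85.00).
hole 1: A = −(73 × 62) = -4526.00, centroid at (74.50, 95.00).
hole 2: A = −(46 × 44) = -2024.00, centroid at (159.00, 118.00).
ΣA = 30850.00 mm², ΣAx̄ = 3454997.00 mm³, ΣAȳ = 2510198.00 mm³.
x̄ = 3454997.00/30850.00 = 111.99 mm; ȳ = 2510198.00/30850.00 = 81.37 mm.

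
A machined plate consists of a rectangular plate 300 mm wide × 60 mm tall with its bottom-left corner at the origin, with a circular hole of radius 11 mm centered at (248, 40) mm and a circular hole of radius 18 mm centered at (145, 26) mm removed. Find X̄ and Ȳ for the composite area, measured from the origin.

Part | A | x̄ᵢ | ȳᵢ | A·x̄ᵢ | A·ȳᵢ
plate | 18000.00 | 150.00 | 30.00 | 2700000.00 | 540000.00
hole 1 | -380.13 | 248.00 | 40.00 | -94272.91 | -15205.31
hole 2 | -1017.88 | 145.00 | 26.00 | -147592.02 | -26464.78
Σ | 16601.99 |  |  | 2458135.06 | 498329.92
X̄ = 2458135.06 / 16601.99 = 148.06 mm
Ȳ = 498329.92 / 16601.99 = 30.02 mm

X̄ = 148.06 mm, Ȳ = 30.02 mm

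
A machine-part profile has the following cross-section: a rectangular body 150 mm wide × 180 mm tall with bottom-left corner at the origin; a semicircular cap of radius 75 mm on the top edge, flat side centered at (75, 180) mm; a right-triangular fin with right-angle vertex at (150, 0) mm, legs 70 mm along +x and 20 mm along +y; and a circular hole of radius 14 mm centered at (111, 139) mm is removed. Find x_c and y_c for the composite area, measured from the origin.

x_c = 76.30 mm, y_c = 117.50 mm

rectangular body: A = 150 × 180 = 27000.00, centroid at (75.00, 90.00).
semicircular top: A = ½π·75² = 8835.73, centroid at (75.00, 211.83).
triangular fin: A = ½·70·20 = 700.00, centroid at (173.33, 6.67).
hole: A = −π·14² = -615.75, centroid at (111.00, 139.00).
ΣA = 35919.98 mm²
ΣAx_c = (27000.00)(75.00) + (8835.73)(75.00) + (700.00)(173.33) + (-615.75)(111.00) = 2740664.54 mm³
ΣAy_c = (27000.00)(90.00) + (8835.73)(211.83) + (700.00)(6.67) + (-615.75)(139.00) = 4220758.40 mm³
x_c = 2740664.54 / 35919.98 = 76.30 mm
y_c = 4220758.40 / 35919.98 = 117.50 mm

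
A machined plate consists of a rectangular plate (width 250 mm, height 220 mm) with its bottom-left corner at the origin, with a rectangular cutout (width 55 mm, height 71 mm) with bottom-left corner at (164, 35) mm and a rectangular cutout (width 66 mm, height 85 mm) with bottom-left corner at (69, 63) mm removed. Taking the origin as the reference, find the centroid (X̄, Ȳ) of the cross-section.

plate: A = 250 × 220 = 55000.00, centroid at (125.00, 110.00).
hole 1: A = −(55 × 71) = -3905.00, centroid at (191.50, 70.50).
hole 2: A = −(66 × 85) = -5610.00, centroid at (102.00, 105.50).
ΣA = 45485.00 mm², ΣAX̄ = 5554972.50 mm³, ΣAȲ = 5182842.50 mm³.
X̄ = 5554972.50/45485.00 = 122.13 mm; Ȳ = 5182842.50/45485.00 = 113.95 mm.

X̄ = 122.13 mm, Ȳ = 113.95 mm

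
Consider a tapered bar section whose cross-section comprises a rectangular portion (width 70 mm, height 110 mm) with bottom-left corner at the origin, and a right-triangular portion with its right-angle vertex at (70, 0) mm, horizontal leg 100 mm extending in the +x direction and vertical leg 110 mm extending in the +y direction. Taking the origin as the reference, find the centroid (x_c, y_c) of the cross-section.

x_c = 63.47 mm, y_c = 47.36 mm

Part | A | x̄ᵢ | ȳᵢ | A·x̄ᵢ | A·ȳᵢ
rectangular portion | 7700.00 | 35.00 | 55.00 | 269500.00 | 423500.00
triangular portion | 5500.00 | 103.33 | 36.67 | 568333.33 | 201666.67
Σ | 13200.00 |  |  | 837833.33 | 625166.67
x_c = 837833.33 / 13200.00 = 63.47 mm
y_c = 625166.67 / 13200.00 = 47.36 mm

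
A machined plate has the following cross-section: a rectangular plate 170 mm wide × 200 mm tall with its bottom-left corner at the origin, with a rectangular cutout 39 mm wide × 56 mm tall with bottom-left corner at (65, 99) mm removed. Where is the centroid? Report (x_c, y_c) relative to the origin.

x_c = 85.03 mm, y_c = 98.15 mm

plate: A = 170 × 200 = 34000.00, centroid at (85.00, 100.00).
hole: A = −(39 × 56) = -2184.00, centroid at (84.50, 127.00).
ΣA = 31816.00 mm²
ΣAx_c = (34000.00)(85.00) + (-2184.00)(84.50) = 2705452.00 mm³
ΣAy_c = (34000.00)(100.00) + (-2184.00)(127.00) = 3122632.00 mm³
x_c = 2705452.00 / 31816.00 = 85.03 mm
y_c = 3122632.00 / 31816.00 = 98.15 mm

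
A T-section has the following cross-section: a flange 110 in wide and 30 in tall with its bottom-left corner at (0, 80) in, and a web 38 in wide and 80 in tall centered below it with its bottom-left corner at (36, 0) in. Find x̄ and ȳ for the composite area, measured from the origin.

Part | A | x̄ᵢ | ȳᵢ | A·x̄ᵢ | A·ȳᵢ
web | 3040.00 | 55.00 | 40.00 | 167200.00 | 121600.00
flange | 3300.00 | 55.00 | 95.00 | 181500.00 | 313500.00
Σ | 6340.00 |  |  | 348700.00 | 435100.00
x̄ = 348700.00 / 6340.00 = 55.00 in
ȳ = 435100.00 / 6340.00 = 68.63 in

x̄ = 55.00 in, ȳ = 68.63 in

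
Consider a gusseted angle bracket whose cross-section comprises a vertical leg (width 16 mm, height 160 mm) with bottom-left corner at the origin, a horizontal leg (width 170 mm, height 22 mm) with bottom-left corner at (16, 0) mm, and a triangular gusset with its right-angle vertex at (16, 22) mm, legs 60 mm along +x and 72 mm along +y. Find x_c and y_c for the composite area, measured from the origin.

vertical leg: A = 16 × 160 = 2560.00, centroid at (8.00, 80.00).
horizontal leg: A = 170 × 22 = 3740.00, centroid at (101.00, 11.00).
gusset: A = ½·60·72 = 2160.00, centroid at (36.00, 46.00).
ΣA = 8460.00 mm², ΣAx_c = 475980.00 mm³, ΣAy_c = 345300.00 mm³.
x_c = 475980.00/8460.00 = 56.26 mm; y_c = 345300.00/8460.00 = 40.82 mm.

x_c = 56.26 mm, y_c = 40.82 mm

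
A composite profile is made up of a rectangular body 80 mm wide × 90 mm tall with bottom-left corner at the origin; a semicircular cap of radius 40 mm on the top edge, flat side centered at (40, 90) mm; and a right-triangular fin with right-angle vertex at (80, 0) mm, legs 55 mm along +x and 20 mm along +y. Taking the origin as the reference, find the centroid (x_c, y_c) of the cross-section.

rectangular body: A = 80 × 90 = 7200.00, centroid at (40.00, 45.00).
semicircular top: A = ½π·40² = 2513.27, centroid at (40.00, 106.98).
triangular fin: A = ½·55·20 = 550.00, centroid at (98.33, 6.67).
ΣA = 10263.27 mm²
ΣAx_c = (7200.00)(40.00) + (2513.27)(40.00) + (550.00)(98.33) = 442614.30 mm³
ΣAy_c = (7200.00)(45.00) + (2513.27)(106.98) + (550.00)(6.67) = 596528.00 mm³
x_c = 442614.30 / 10263.27 = 43.13 mm
y_c = 596528.00 / 10263.27 = 58.12 mm

x_c = 43.13 mm, y_c = 58.12 mm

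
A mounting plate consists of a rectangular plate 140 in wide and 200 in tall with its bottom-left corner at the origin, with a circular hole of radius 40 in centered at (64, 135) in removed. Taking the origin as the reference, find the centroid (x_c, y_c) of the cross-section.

x_c = 71.31 in, y_c = 92.34 in

plate: A = 140 × 200 = 28000.00, centroid at (70.00, 100.00).
hole: A = −π·40² = -5026.55, centroid at (64.00, 135.00).
ΣA = 22973.45 in², ΣAx_c = 1638300.91 in³, ΣAy_c = 2121415.99 in³.
x_c = 1638300.91/22973.45 = 71.31 in; y_c = 2121415.99/22973.45 = 92.34 in.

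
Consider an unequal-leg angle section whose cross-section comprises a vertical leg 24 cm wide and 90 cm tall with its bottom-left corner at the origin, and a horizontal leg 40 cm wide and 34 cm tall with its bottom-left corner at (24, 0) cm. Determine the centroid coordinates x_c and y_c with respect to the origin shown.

vertical leg: A = 24 × 90 = 2160.00, centroid at (12.00, 45.00).
horizontal leg: A = 40 × 34 = 1360.00, centroid at (44.00, 17.00).
ΣA = 3520.00 cm²
ΣAx_c = (2160.00)(12.00) + (1360.00)(44.00) = 85760.00 cm³
ΣAy_c = (2160.00)(45.00) + (1360.00)(17.00) = 120320.00 cm³
x_c = 85760.00 / 3520.00 = 24.36 cm
y_c = 120320.00 / 3520.00 = 34.18 cm

x_c = 24.36 cm, y_c = 34.18 cm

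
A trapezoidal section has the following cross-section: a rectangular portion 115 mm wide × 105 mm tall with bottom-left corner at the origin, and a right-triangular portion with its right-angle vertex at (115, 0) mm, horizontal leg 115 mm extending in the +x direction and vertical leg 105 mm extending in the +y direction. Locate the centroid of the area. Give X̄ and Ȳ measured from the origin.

rectangular portion: A = 115 × 105 = 12075.00, centroid at (57.50, 52.50).
triangular portion: A = ½·115·105 = 6037.50, centroid at (153.33, 35.00).
ΣA = 18112.50 mm², ΣAX̄ = 1620062.50 mm³, ΣAȲ = 845250.00 mm³.
X̄ = 1620062.50/18112.50 = 89.44 mm; Ȳ = 845250.00/18112.50 = 46.67 mm.

X̄ = 89.44 mm, Ȳ = 46.67 mm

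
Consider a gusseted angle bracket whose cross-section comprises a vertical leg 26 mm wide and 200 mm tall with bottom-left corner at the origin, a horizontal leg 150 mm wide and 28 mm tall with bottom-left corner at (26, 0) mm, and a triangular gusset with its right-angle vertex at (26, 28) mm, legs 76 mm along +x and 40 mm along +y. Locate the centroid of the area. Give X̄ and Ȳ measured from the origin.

Part | A | x̄ᵢ | ȳᵢ | A·x̄ᵢ | A·ȳᵢ
vertical leg | 5200.00 | 13.00 | 100.00 | 67600.00 | 520000.00
horizontal leg | 4200.00 | 101.00 | 14.00 | 424200.00 | 58800.00
gusset | 1520.00 | 51.33 | 41.33 | 78026.67 | 62826.67
Σ | 10920.00 |  |  | 569826.67 | 641626.67
X̄ = 569826.67 / 10920.00 = 52.18 mm
Ȳ = 641626.67 / 10920.00 = 58.76 mm

X̄ = 52.18 mm, Ȳ = 58.76 mm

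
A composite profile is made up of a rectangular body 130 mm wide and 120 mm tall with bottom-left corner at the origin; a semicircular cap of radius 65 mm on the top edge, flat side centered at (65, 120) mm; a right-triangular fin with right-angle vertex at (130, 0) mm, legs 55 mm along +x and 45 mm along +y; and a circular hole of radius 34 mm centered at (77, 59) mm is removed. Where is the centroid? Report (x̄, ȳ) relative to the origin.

Part | A | x̄ᵢ | ȳᵢ | A·x̄ᵢ | A·ȳᵢ
rectangular body | 15600.00 | 65.00 | 60.00 | 1014000.00 | 936000.00
semicircular top | 6636.61 | 65.00 | 147.59 | 431379.94 | 979477.07
triangular fin | 1237.50 | 148.33 | 15.00 | 183562.50 | 18562.50
hole | -3631.68 | 77.00 | 59.00 | -279639.45 | -214269.19
Σ | 19842.43 |  |  | 1349303.00 | 1719770.39
x̄ = 1349303.00 / 19842.43 = 68.00 mm
ȳ = 1719770.39 / 19842.43 = 86.67 mm

x̄ = 68.00 mm, ȳ = 86.67 mm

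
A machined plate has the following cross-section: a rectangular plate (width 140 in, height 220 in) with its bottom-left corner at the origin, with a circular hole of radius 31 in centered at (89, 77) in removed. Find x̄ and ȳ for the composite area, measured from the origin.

x̄ = 67.94 in, ȳ = 113.59 in

plate: A = 140 × 220 = 30800.00, centroid at (70.00, 110.00).
hole: A = −π·31² = -3019.07, centroid at (89.00, 77.00).
ΣA = 27780.93 in², ΣAx̄ = 1887302.72 in³, ΣAȳ = 3155531.57 in³.
x̄ = 1887302.72/27780.93 = 67.94 in; ȳ = 3155531.57/27780.93 = 113.59 in.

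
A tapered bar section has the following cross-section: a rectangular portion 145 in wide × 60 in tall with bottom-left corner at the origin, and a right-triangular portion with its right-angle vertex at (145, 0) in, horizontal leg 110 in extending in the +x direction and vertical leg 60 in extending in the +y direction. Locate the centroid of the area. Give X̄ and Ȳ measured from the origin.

X̄ = 102.52 in, Ȳ = 27.25 in

rectangular portion: A = 145 × 60 = 8700.00, centroid at (72.50, 30.00).
triangular portion: A = ½·110·60 = 3300.00, centroid at (181.67, 20.00).
ΣA = 12000.00 in², ΣAX̄ = 1230250.00 in³, ΣAȲ = 327000.00 in³.
X̄ = 1230250.00/12000.00 = 102.52 in; Ȳ = 327000.00/12000.00 = 27.25 in.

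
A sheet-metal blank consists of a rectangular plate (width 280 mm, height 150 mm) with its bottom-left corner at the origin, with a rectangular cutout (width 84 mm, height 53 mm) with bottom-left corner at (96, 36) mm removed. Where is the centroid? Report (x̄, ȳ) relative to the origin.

x̄ = 140.24 mm, ȳ = 76.48 mm

Part | A | x̄ᵢ | ȳᵢ | A·x̄ᵢ | A·ȳᵢ
plate | 42000.00 | 140.00 | 75.00 | 5880000.00 | 3150000.00
hole | -4452.00 | 138.00 | 62.50 | -614376.00 | -278250.00
Σ | 37548.00 |  |  | 5265624.00 | 2871750.00
x̄ = 5265624.00 / 37548.00 = 140.24 mm
ȳ = 2871750.00 / 37548.00 = 76.48 mm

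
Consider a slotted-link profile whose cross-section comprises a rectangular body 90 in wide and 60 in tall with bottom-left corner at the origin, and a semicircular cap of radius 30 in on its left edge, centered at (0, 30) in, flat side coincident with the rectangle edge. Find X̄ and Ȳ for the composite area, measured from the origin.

Part | A | x̄ᵢ | ȳᵢ | A·x̄ᵢ | A·ȳᵢ
rectangular body | 5400.00 | 45.00 | 30.00 | 243000.00 | 162000.00
semicircular end | 1413.72 | -12.73 | 30.00 | -18000.00 | 42411.50
Σ | 6813.72 |  |  | 225000.00 | 204411.50
X̄ = 225000.00 / 6813.72 = 33.02 in
Ȳ = 204411.50 / 6813.72 = 30.00 in

X̄ = 33.02 in, Ȳ = 30.00 in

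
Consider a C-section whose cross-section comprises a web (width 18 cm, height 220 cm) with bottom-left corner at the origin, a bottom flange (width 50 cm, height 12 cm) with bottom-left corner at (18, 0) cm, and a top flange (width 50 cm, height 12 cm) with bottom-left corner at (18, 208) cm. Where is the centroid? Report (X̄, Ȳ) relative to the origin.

X̄ = 16.91 cm, Ȳ = 110.00 cm

web: A = 18 × 220 = 3960.00, centroid at (9.00, 110.00).
bottom flange: A = 50 × 12 = 600.00, centroid at (43.00, 6.00).
top flange: A = 50 × 12 = 600.00, centroid at (43.00, 214.00).
ΣA = 5160.00 cm², ΣAX̄ = 87240.00 cm³, ΣAȲ = 567600.00 cm³.
X̄ = 87240.00/5160.00 = 16.91 cm; Ȳ = 567600.00/5160.00 = 110.00 cm.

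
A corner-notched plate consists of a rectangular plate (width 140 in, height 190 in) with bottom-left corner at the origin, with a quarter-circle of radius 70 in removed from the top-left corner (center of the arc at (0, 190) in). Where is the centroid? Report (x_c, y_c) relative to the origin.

Part | A | x̄ᵢ | ȳᵢ | A·x̄ᵢ | A·ȳᵢ
plate | 26600.00 | 70.00 | 95.00 | 1862000.00 | 2527000.00
removed quarter-circle | -3848.45 | 29.71 | 160.29 | -114333.33 | -616872.36
Σ | 22751.55 |  |  | 1747666.67 | 1910127.64
x_c = 1747666.67 / 22751.55 = 76.82 in
y_c = 1910127.64 / 22751.55 = 83.96 in

x_c = 76.82 in, y_c = 83.96 in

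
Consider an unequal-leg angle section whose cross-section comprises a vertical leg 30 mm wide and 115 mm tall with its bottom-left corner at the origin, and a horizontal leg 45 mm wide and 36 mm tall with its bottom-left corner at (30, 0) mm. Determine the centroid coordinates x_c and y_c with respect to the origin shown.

vertical leg: A = 30 × 115 = 3450.00, centroid at (15.00, 57.50).
horizontal leg: A = 45 × 36 = 1620.00, centroid at (52.50, 18.00).
ΣA = 5070.00 mm², ΣAx_c = 136800.00 mm³, ΣAy_c = 227535.00 mm³.
x_c = 136800.00/5070.00 = 26.98 mm; y_c = 227535.00/5070.00 = 44.88 mm.

x_c = 26.98 mm, y_c = 44.88 mm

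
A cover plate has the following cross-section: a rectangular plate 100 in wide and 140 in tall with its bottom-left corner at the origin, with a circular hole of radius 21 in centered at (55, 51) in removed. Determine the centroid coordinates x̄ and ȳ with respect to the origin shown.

plate: A = 100 × 140 = 14000.00, centroid at (50.00, 70.00).
hole: A = −π·21² = -1385.44, centroid at (55.00, 51.00).
ΣA = 12614.56 in²
ΣAx̄ = (14000.00)(50.00) + (-1385.44)(55.00) = 623800.67 in³
ΣAȳ = (14000.00)(70.00) + (-1385.44)(51.00) = 909342.44 in³
x̄ = 623800.67 / 12614.56 = 49.45 in
ȳ = 909342.44 / 12614.56 = 72.09 in

x̄ = 49.45 in, ȳ = 72.09 in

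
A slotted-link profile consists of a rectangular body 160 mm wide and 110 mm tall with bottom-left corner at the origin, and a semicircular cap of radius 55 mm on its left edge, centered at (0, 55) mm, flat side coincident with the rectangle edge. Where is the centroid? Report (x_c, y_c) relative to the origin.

x_c = 58.03 mm, y_c = 55.00 mm

rectangular body: A = 160 × 110 = 17600.00, centroid at (80.00, 55.00).
semicircular end: A = ½π·55² = 4751.66, centroid at (-23.34, 55.00).
ΣA = 22351.66 mm²
ΣAx_c = (17600.00)(80.00) + (4751.66)(-23.34) = 1297083.33 mm³
ΣAy_c = (17600.00)(55.00) + (4751.66)(55.00) = 1229341.24 mm³
x_c = 1297083.33 / 22351.66 = 58.03 mm
y_c = 1229341.24 / 22351.66 = 55.00 mm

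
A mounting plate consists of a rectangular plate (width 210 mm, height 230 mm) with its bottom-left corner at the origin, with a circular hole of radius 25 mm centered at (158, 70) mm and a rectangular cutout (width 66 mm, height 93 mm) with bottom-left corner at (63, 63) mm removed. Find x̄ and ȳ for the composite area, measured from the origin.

x̄ = 103.79 mm, ȳ = 118.04 mm

Part | A | x̄ᵢ | ȳᵢ | A·x̄ᵢ | A·ȳᵢ
plate | 48300.00 | 105.00 | 115.00 | 5071500.00 | 5554500.00
hole 1 | -1963.50 | 158.00 | 70.00 | -310232.27 | -137444.68
hole 2 | -6138.00 | 96.00 | 109.50 | -589248.00 | -672111.00
Σ | 40198.50 |  |  | 4172019.73 | 4744944.32
x̄ = 4172019.73 / 40198.50 = 103.79 mm
ȳ = 4744944.32 / 40198.50 = 118.04 mm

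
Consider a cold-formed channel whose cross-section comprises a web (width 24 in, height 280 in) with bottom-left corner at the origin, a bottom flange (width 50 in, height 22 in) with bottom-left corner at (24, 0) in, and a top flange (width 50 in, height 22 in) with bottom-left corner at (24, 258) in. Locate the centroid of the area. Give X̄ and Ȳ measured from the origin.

X̄ = 21.13 in, Ȳ = 140.00 in

Part | A | x̄ᵢ | ȳᵢ | A·x̄ᵢ | A·ȳᵢ
web | 6720.00 | 12.00 | 140.00 | 80640.00 | 940800.00
bottom flange | 1100.00 | 49.00 | 11.00 | 53900.00 | 12100.00
top flange | 1100.00 | 49.00 | 269.00 | 53900.00 | 295900.00
Σ | 8920.00 |  |  | 188440.00 | 1248800.00
X̄ = 188440.00 / 8920.00 = 21.13 in
Ȳ = 1248800.00 / 8920.00 = 140.00 in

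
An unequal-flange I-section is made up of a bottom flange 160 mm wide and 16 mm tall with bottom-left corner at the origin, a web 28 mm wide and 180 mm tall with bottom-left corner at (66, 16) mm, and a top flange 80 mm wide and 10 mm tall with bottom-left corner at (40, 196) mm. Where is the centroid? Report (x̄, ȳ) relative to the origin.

Part | A | x̄ᵢ | ȳᵢ | A·x̄ᵢ | A·ȳᵢ
bottom flange | 2560.00 | 80.00 | 8.00 | 204800.00 | 20480.00
web | 5040.00 | 80.00 | 106.00 | 403200.00 | 534240.00
top flange | 800.00 | 80.00 | 201.00 | 64000.00 | 160800.00
Σ | 8400.00 |  |  | 672000.00 | 715520.00
x̄ = 672000.00 / 8400.00 = 80.00 mm
ȳ = 715520.00 / 8400.00 = 85.18 mm

x̄ = 80.00 mm, ȳ = 85.18 mm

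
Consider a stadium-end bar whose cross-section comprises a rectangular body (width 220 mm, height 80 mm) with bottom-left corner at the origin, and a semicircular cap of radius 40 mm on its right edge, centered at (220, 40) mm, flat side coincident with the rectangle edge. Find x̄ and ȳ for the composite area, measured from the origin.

x̄ = 125.87 mm, ȳ = 40.00 mm

rectangular body: A = 220 × 80 = 17600.00, centroid at (110.00, 40.00).
semicircular end: A = ½π·40² = 2513.27, centroid at (236.98, 40.00).
ΣA = 20113.27 mm²
ΣAx̄ = (17600.00)(110.00) + (2513.27)(236.98) = 2531586.97 mm³
ΣAȳ = (17600.00)(40.00) + (2513.27)(40.00) = 804530.96 mm³
x̄ = 2531586.97 / 20113.27 = 125.87 mm
ȳ = 804530.96 / 20113.27 = 40.00 mm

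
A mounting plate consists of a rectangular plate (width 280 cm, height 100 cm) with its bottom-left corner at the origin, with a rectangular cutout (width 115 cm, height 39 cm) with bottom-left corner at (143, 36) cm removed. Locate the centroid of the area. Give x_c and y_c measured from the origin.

plate: A = 280 × 100 = 28000.00, centroid at (140.00, 50.00).
hole: A = −(115 × 39) = -4485.00, centroid at (200.50, 55.50).
ΣA = 23515.00 cm²
ΣAx_c = (28000.00)(140.00) + (-4485.00)(200.50) = 3020757.50 cm³
ΣAy_c = (28000.00)(50.00) + (-4485.00)(55.50) = 1151082.50 cm³
x_c = 3020757.50 / 23515.00 = 128.46 cm
y_c = 1151082.50 / 23515.00 = 48.95 cm

x_c = 128.46 cm, y_c = 48.95 cm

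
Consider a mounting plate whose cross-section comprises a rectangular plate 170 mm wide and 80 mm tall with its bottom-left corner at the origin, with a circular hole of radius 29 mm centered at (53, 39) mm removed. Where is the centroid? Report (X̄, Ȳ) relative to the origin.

X̄ = 92.72 mm, Ȳ = 40.24 mm

Part | A | x̄ᵢ | ȳᵢ | A·x̄ᵢ | A·ȳᵢ
plate | 13600.00 | 85.00 | 40.00 | 1156000.00 | 544000.00
hole | -2642.08 | 53.00 | 39.00 | -140030.21 | -103041.10
Σ | 10957.92 |  |  | 1015969.79 | 440958.90
X̄ = 1015969.79 / 10957.92 = 92.72 mm
Ȳ = 440958.90 / 10957.92 = 40.24 mm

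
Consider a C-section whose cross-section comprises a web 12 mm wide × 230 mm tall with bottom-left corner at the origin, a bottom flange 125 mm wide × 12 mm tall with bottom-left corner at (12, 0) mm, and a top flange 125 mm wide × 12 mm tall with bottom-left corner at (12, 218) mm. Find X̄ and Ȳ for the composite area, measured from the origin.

X̄ = 41.68 mm, Ȳ = 115.00 mm

web: A = 12 × 230 = 2760.00, centroid at (6.00, 115.00).
bottom flange: A = 125 × 12 = 1500.00, centroid at (74.50, 6.00).
top flange: A = 125 × 12 = 1500.00, centroid at (74.50, 224.00).
ΣA = 5760.00 mm²
ΣAX̄ = (2760.00)(6.00) + (1500.00)(74.50) + (1500.00)(74.50) = 240060.00 mm³
ΣAȲ = (2760.00)(115.00) + (1500.00)(6.00) + (1500.00)(224.00) = 662400.00 mm³
X̄ = 240060.00 / 5760.00 = 41.68 mm
Ȳ = 662400.00 / 5760.00 = 115.00 mm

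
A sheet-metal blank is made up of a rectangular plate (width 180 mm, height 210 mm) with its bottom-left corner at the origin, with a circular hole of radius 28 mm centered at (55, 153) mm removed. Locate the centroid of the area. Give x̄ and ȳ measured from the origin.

x̄ = 92.44 mm, ȳ = 101.65 mm

plate: A = 180 × 210 = 37800.00, centroid at (90.00, 105.00).
hole: A = −π·28² = -2463.01, centroid at (55.00, 153.00).
ΣA = 35336.99 mm²
ΣAx̄ = (37800.00)(90.00) + (-2463.01)(55.00) = 3266534.52 mm³
ΣAȳ = (37800.00)(105.00) + (-2463.01)(153.00) = 3592159.68 mm³
x̄ = 3266534.52 / 35336.99 = 92.44 mm
ȳ = 3592159.68 / 35336.99 = 101.65 mm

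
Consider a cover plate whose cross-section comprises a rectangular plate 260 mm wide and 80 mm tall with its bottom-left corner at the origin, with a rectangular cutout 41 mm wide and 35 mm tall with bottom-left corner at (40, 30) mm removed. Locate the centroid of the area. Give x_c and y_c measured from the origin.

plate: A = 260 × 80 = 20800.00, centroid at (130.00, 40.00).
hole: A = −(41 × 35) = -1435.00, centroid at (60.50, 47.50).
ΣA = 19365.00 mm², ΣAx_c = 2617182.50 mm³, ΣAy_c = 763837.50 mm³.
x_c = 2617182.50/19365.00 = 135.15 mm; y_c = 763837.50/19365.00 = 39.44 mm.

x_c = 135.15 mm, y_c = 39.44 mm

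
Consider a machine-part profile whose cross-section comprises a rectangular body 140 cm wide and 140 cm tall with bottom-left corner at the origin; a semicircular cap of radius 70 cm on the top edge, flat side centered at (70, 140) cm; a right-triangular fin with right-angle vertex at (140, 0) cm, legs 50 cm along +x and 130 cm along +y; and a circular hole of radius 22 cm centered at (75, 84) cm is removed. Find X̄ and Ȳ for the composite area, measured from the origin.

Part | A | x̄ᵢ | ȳᵢ | A·x̄ᵢ | A·ȳᵢ
rectangular body | 19600.00 | 70.00 | 70.00 | 1372000.00 | 1372000.00
semicircular top | 7696.90 | 70.00 | 169.71 | 538783.14 | 1306232.95
triangular fin | 3250.00 | 156.67 | 43.33 | 509166.67 | 140833.33
hole | -1520.53 | 75.00 | 84.00 | -114039.81 | -127724.59
Σ | 29026.37 |  |  | 2305909.99 | 2691341.69
X̄ = 2305909.99 / 29026.37 = 79.44 cm
Ȳ = 2691341.69 / 29026.37 = 92.72 cm

X̄ = 79.44 cm, Ȳ = 92.72 cm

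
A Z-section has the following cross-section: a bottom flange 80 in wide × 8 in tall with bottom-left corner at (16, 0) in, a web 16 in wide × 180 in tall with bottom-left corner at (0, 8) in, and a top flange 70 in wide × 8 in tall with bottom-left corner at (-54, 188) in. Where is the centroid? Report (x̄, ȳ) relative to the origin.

Part | A | x̄ᵢ | ȳᵢ | A·x̄ᵢ | A·ȳᵢ
bottom flange | 640.00 | 56.00 | 4.00 | 35840.00 | 2560.00
web | 2880.00 | 8.00 | 98.00 | 23040.00 | 282240.00
top flange | 560.00 | -19.00 | 192.00 | -10640.00 | 107520.00
Σ | 4080.00 |  |  | 48240.00 | 392320.00
x̄ = 48240.00 / 4080.00 = 11.82 in
ȳ = 392320.00 / 4080.00 = 96.16 in

x̄ = 11.82 in, ȳ = 96.16 in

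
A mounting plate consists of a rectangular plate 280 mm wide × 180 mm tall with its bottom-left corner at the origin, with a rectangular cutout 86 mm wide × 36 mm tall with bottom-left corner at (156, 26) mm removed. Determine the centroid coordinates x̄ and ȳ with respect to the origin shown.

plate: A = 280 × 180 = 50400.00, centroid at (140.00, 90.00).
hole: A = −(86 × 36) = -3096.00, centroid at (199.00, 44.00).
ΣA = 47304.00 mm², ΣAx̄ = 6439896.00 mm³, ΣAȳ = 4399776.00 mm³.
x̄ = 6439896.00/47304.00 = 136.14 mm; ȳ = 4399776.00/47304.00 = 93.01 mm.

x̄ = 136.14 mm, ȳ = 93.01 mm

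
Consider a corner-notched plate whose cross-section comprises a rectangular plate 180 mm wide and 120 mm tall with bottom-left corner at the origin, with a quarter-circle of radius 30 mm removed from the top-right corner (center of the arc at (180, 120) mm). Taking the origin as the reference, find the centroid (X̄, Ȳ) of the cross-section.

X̄ = 87.39 mm, Ȳ = 58.40 mm

plate: A = 180 × 120 = 21600.00, centroid at (90.00, 60.00).
removed quarter-circle: A = −¼π·30² = -706.86, centroid at (167.27, 107.27).
ΣA = 20893.14 mm²
ΣAX̄ = (21600.00)(90.00) + (-706.86)(167.27) = 1825765.50 mm³
ΣAȲ = (21600.00)(60.00) + (-706.86)(107.27) = 1220177.00 mm³
X̄ = 1825765.50 / 20893.14 = 87.39 mm
Ȳ = 1220177.00 / 20893.14 = 58.40 mm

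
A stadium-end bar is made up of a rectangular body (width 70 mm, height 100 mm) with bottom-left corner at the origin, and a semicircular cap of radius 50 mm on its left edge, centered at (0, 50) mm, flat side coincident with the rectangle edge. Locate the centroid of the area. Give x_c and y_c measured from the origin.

rectangular body: A = 70 × 100 = 7000.00, centroid at (35.00, 50.00).
semicircular end: A = ½π·50² = 3926.99, centroid at (-21.22, 50.00).
ΣA = 10926.99 mm²
ΣAx_c = (7000.00)(35.00) + (3926.99)(-21.22) = 161666.67 mm³
ΣAy_c = (7000.00)(50.00) + (3926.99)(50.00) = 546349.54 mm³
x_c = 161666.67 / 10926.99 = 14.80 mm
y_c = 546349.54 / 10926.99 = 50.00 mm

x_c = 14.80 mm, y_c = 50.00 mm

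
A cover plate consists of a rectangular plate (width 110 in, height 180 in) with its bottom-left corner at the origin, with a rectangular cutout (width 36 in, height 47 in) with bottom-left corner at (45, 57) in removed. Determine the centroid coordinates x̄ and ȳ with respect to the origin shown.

x̄ = 54.25 in, ȳ = 90.89 in

plate: A = 110 × 180 = 19800.00, centroid at (55.00, 90.00).
hole: A = −(36 × 47) = -1692.00, centroid at (63.00, 80.50).
ΣA = 18108.00 in², ΣAx̄ = 982404.00 in³, ΣAȳ = 1645794.00 in³.
x̄ = 982404.00/18108.00 = 54.25 in; ȳ = 1645794.00/18108.00 = 90.89 in.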